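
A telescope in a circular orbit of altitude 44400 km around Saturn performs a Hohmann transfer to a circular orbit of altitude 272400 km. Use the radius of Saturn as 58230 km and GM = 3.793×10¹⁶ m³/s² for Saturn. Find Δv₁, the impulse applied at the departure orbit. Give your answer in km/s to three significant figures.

Δv ≈ 4.53 km/s

r₁ = 58230 + 44400 = 102630 km = 1.0263×10⁸ m.
r₂ = 58230 + 272400 = 330630 km = 3.3063×10⁸ m.
Transfer ellipse a_t = (r₁ + r₂)/2 = 2.166×10⁸ m.
At r₁: circular v_c1 = √(μ/r₁) = 19220 m/s; transfer-perikrone v_p = √[μ(2/r₁ − 1/a_t)] = 23750 m/s.
Δv₁ = v_p − v_c1 = 4526 m/s.
= 4.526 km/s.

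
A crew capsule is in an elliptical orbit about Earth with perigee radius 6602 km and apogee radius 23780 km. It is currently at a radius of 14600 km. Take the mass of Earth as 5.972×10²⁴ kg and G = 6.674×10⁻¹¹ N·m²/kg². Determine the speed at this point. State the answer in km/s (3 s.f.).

μ = GM = 6.674×10⁻¹¹ × 5.972×10²⁴ = 3.986×10¹⁴ m³/s².
Semi-major axis a = (r_p + r_a)/2 = 15191 km = 1.519×10⁷ m.
Vis-viva: v² = μ(2/r − 1/a) = 3.986×10¹⁴ × (1.370×10⁻⁷ − 6.583×10⁻⁸) = 2.836×10⁷ m²/s².
v = 5326 m/s = 5.326 km/s.

v ≈ 5.33 km/s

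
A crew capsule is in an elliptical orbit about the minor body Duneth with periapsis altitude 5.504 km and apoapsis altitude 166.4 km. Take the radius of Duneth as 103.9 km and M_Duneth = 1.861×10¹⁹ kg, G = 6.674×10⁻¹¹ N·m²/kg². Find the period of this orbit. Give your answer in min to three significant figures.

μ = GM = 6.674×10⁻¹¹ × 1.861×10¹⁹ = 1.242×10⁹ m³/s².
r_p = 103.9 + 5.504 = 109.40 km = 1.0940×10⁵ m.
r_a = 103.9 + 166.4 = 270.30 km = 2.7030×10⁵ m.
Semi-major axis a = (r_p + r_a)/2 = (109.40 + 270.30)/2 = 189.85 km = 1.899×10⁵ m.
By Kepler's third law T = 2π√(a³/μ) = 2π × 2.347×10³ = 1.475×10⁴ s.
= 245.8 min.

T ≈ 246 min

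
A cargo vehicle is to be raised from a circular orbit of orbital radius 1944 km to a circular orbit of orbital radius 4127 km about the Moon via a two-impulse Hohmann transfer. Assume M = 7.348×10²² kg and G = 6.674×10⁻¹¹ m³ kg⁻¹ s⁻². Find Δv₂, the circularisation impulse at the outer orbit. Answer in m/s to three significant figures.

μ = GM = 6.674×10⁻¹¹ × 7.348×10²² = 4.904×10¹² m³/s².
r₁ = 1944 km = 1.944×10⁶ m.
r₂ = 4127 km = 4.127×10⁶ m.
Transfer ellipse a_t = (r₁ + r₂)/2 = 3.036×10⁶ m.
At r₁: circular v_c1 = √(μ/r₁) = 1588 m/s; transfer-perilune v_p = √[μ(2/r₁ − 1/a_t)] = 1852 m/s.
At r₂: circular v_c2 = √(μ/r₂) = 1090 m/s; transfer-apolune v_a = √[μ(2/r₂ − 1/a_t)] = 872.4 m/s.
Δv₂ = v_c2 − v_a = 217.7 m/s.

Δv ≈ 218 m/s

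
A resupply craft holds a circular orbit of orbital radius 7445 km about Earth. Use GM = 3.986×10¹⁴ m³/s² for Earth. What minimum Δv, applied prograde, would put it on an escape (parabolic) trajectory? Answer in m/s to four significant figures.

Δv ≈ 3031 m/s

r = 7445 km = 7.445×10⁶ m.
Circular speed v_c = √(μ/r) = 7317 m/s.
Escape speed v_esc = √(2μ/r) = √2 × v_c = 10350 m/s.
Δv = v_esc − v_c = 3031 m/s.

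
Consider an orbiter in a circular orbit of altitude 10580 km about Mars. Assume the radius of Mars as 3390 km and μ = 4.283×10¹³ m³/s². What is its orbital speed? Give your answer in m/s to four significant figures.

v ≈ 1751 m/s

r = 3390 + 10580 = 13970 km = 1.3970×10⁷ m.
For a circular orbit v = √(μ/r) = √(4.283×10¹³ / 1.397×10⁷) = √(3.066×10⁶) = 1751 m/s.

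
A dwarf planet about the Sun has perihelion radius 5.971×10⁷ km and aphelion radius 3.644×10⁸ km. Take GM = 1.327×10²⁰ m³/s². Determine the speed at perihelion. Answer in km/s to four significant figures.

v ≈ 61.80 km/s

Semi-major axis a = (r_p + r_a)/2 = 2.1206×10⁸ km = 2.121×10¹¹ m.
Vis-viva: v² = μ(2/r − 1/a) = 1.327×10²⁰ × (3.350×10⁻¹¹ − 4.716×10⁻¹²) = 3.819×10⁹ m²/s².
v = 61800 m/s = 61.80 km/s.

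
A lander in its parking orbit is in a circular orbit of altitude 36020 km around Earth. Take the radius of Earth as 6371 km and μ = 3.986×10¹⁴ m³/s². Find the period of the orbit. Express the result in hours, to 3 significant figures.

T ≈ 24.1 hours

r = 6371 + 36020 = 42391 km = 4.2391×10⁷ m.
Kepler's third law: T = 2π√(r³/μ) = 2π√((4.239×10⁷)³ / 3.986×10¹⁴).
r³/μ = 1.911×10⁸ s², so T = 2π × 1.382×10⁴ = 8.686×10⁴ s.
Converting: 8.686×10⁴ s ÷ 3600 = 24.13 hours.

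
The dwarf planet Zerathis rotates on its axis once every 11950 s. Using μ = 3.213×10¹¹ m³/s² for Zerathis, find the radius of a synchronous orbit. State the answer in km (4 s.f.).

A synchronous orbit has period T, so by Kepler's third law a = (μT²/4π²)^(1/3).
μT²/4π² = 3.213×10¹¹ × (1.195×10⁴)² / 39.48 = 1.162×10¹⁸ m³.
a = 1.051×10⁶ m = 1051.4 km.

r_sync ≈ 1051 km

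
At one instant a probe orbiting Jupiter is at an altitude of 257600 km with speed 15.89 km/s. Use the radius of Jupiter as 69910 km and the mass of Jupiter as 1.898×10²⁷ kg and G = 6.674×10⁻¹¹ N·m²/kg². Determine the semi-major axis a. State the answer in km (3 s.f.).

a ≈ 2.43×10⁵ km

μ = GM = 6.674×10⁻¹¹ × 1.898×10²⁷ = 1.267×10¹⁷ m³/s².
r = 69910 + 257600 = 3.2751×10⁵ km = 3.275×10⁸ m.
Vis-viva rearranged: 1/a = 2/r − v²/μ = 6.107×10⁻⁹ − 1.993×10⁻⁹ = 4.113×10⁻⁹ m⁻¹.
a = 2.431×10⁸ m = 2.4311×10⁵ km.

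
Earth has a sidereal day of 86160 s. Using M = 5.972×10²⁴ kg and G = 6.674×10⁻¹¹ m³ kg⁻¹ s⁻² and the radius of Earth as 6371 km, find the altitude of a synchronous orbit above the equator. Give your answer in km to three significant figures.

h_sync ≈ 35800 km

μ = GM = 6.674×10⁻¹¹ × 5.972×10²⁴ = 3.986×10¹⁴ m³/s².
A synchronous orbit has period T, so by Kepler's third law a = (μT²/4π²)^(1/3).
μT²/4π² = 3.986×10¹⁴ × (8.616×10⁴)² / 39.48 = 7.495×10²² m³.
a = 4.216×10⁷ m = 42162 km.
Altitude h = a − R = 42162 − 6371 = 35791 km.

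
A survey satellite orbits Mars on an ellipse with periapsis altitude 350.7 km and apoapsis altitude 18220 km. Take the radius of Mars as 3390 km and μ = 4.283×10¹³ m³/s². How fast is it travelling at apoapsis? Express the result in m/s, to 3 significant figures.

r_p = 3390 + 350.7 = 3740.7 km = 3.7407×10⁶ m.
r_a = 3390 + 18220 = 21610 km = 2.1610×10⁷ m.
Semi-major axis a = (r_p + r_a)/2 = 12675 km = 1.268×10⁷ m.
Vis-viva: v² = μ(2/r − 1/a) = 4.283×10¹³ × (9.255×10⁻⁸ − 7.889×10⁻⁸) = 5.849×10⁵ m²/s².
v = 764.8 m/s.

v ≈ 765 m/s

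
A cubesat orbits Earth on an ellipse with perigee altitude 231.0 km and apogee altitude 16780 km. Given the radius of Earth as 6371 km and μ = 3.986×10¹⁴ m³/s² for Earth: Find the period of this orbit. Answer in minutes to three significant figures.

r_p = 6371 + 231.0 = 6602.0 km = 6.6020×10⁶ m.
r_a = 6371 + 16780 = 23151 km = 2.3151×10⁷ m.
Semi-major axis a = (r_p + r_a)/2 = (6602.0 + 23151)/2 = 14876 km = 1.488×10⁷ m.
By Kepler's third law T = 2π√(a³/μ) = 2π × 2.874×10³ = 1.806×10⁴ s.
= 301.0 minutes.

T ≈ 301 minutes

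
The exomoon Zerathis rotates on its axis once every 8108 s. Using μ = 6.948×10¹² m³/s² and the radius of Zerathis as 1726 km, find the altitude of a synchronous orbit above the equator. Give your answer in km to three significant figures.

h_sync ≈ 536 km

A synchronous orbit has period T, so by Kepler's third law a = (μT²/4π²)^(1/3).
μT²/4π² = 6.948×10¹² × (8.108×10³)² / 39.48 = 1.157×10¹⁹ m³.
a = 2.262×10⁶ m = 2261.7 km.
Altitude h = a − R = 2261.7 − 1726 = 535.74 km.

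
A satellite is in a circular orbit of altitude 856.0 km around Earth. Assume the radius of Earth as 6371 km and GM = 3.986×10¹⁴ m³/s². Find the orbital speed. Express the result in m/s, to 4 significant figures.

v ≈ 7427 m/s

r = 6371 + 856.0 = 7227.0 km = 7.2270×10⁶ m.
For a circular orbit v = √(μ/r) = √(3.986×10¹⁴ / 7.227×10⁶) = √(5.515×10⁷) = 7427 m/s.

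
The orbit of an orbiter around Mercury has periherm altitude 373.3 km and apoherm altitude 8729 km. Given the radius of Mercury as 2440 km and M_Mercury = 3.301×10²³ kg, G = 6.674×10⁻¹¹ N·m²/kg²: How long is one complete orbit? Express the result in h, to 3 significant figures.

T ≈ 6.87 h

μ = GM = 6.674×10⁻¹¹ × 3.301×10²³ = 2.203×10¹³ m³/s².
r_p = 2440 + 373.3 = 2813.3 km = 2.8133×10⁶ m.
r_a = 2440 + 8729 = 11169 km = 1.1169×10⁷ m.
Semi-major axis a = (r_p + r_a)/2 = (2813.3 + 11169)/2 = 6991.1 km = 6.991×10⁶ m.
By Kepler's third law T = 2π√(a³/μ) = 2π × 3.938×10³ = 2.474×10⁴ s.
= 6.874 h.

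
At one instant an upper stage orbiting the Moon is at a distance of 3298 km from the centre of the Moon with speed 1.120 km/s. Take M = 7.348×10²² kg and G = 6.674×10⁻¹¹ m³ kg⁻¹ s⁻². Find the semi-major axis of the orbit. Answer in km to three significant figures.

μ = GM = 6.674×10⁻¹¹ × 7.348×10²² = 4.904×10¹² m³/s².
r = 3.298×10⁶ m.
Specific orbital energy ε = v²/2 − μ/r = (1120)²/2 − 4.904×10¹²/3.298×10⁶ = -8.598×10⁵ J/kg.
Since ε = −μ/(2a), a = −μ/(2ε) = 2.852×10⁶ m = 2851.9 km.

a ≈ 2850 km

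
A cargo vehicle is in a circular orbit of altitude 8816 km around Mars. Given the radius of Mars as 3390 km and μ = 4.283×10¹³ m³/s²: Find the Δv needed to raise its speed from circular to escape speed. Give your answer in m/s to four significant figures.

Δv ≈ 775.9 m/s

r = 3390 + 8816 = 12206 km = 1.2206×10⁷ m.
Circular speed v_c = √(μ/r) = 1873 m/s.
Escape speed v_esc = √(2μ/r) = √2 × v_c = 2649 m/s.
Δv = v_esc − v_c = 775.9 m/s.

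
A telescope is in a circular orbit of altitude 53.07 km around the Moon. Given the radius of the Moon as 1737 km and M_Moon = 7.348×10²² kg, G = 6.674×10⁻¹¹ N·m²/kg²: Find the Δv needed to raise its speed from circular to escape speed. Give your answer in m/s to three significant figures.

Δv ≈ 686 m/s

μ = GM = 6.674×10⁻¹¹ × 7.348×10²² = 4.904×10¹² m³/s².
r = 1737 + 53.07 = 1790.1 km = 1.7901×10⁶ m.
Circular speed v_c = √(μ/r) = 1655 m/s.
Escape speed v_esc = √(2μ/r) = √2 × v_c = 2341 m/s.
Δv = v_esc − v_c = 685.6 m/s.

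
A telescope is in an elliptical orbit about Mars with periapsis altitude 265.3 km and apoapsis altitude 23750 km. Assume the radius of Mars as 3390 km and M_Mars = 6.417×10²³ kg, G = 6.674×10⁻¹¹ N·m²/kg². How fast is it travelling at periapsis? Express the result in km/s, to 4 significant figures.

μ = GM = 6.674×10⁻¹¹ × 6.417×10²³ = 4.283×10¹³ m³/s².
r_p = 3390 + 265.3 = 3655.3 km = 3.6553×10⁶ m.
r_a = 3390 + 23750 = 27140 km = 2.7140×10⁷ m.
Semi-major axis a = (r_p + r_a)/2 = 15398 km = 1.540×10⁷ m.
Vis-viva: v² = μ(2/r − 1/a) = 4.283×10¹³ × (5.472×10⁻⁷ − 6.494×10⁻⁸) = 2.065×10⁷ m²/s².
v = 4544 m/s = 4.544 km/s.

v ≈ 4.544 km/s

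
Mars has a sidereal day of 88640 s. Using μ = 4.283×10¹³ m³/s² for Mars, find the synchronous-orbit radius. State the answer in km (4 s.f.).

A synchronous orbit has period T, so by Kepler's third law a = (μT²/4π²)^(1/3).
μT²/4π² = 4.283×10¹³ × (8.864×10⁴)² / 39.48 = 8.524×10²¹ m³.
a = 2.043×10⁷ m = 20428 km.

r_sync ≈ 20430 km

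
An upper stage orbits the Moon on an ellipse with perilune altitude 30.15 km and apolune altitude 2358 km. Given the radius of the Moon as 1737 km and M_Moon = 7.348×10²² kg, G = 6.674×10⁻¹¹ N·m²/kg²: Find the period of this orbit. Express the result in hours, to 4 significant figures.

μ = GM = 6.674×10⁻¹¹ × 7.348×10²² = 4.904×10¹² m³/s².
r_p = 1737 + 30.15 = 1767.2 km = 1.7672×10⁶ m.
r_a = 1737 + 2358 = 4095.0 km = 4.0950×10⁶ m.
Semi-major axis a = (r_p + r_a)/2 = (1767.2 + 4095.0)/2 = 2931.1 km = 2.931×10⁶ m.
By Kepler's third law T = 2π√(a³/μ) = 2π × 2.266×10³ = 1.424×10⁴ s.
= 3.955 hours.

T ≈ 3.955 hours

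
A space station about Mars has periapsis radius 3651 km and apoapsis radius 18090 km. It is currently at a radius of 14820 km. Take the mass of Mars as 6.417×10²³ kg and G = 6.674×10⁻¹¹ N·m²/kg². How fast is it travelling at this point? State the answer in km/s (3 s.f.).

μ = GM = 6.674×10⁻¹¹ × 6.417×10²³ = 4.283×10¹³ m³/s².
Semi-major axis a = (r_p + r_a)/2 = 10870 km = 1.087×10⁷ m.
Vis-viva: v² = μ(2/r − 1/a) = 4.283×10¹³ × (1.350×10⁻⁷ − 9.199×10⁻⁸) = 1.840×10⁶ m²/s².
v = 1356 m/s = 1.356 km/s.

v ≈ 1.36 km/s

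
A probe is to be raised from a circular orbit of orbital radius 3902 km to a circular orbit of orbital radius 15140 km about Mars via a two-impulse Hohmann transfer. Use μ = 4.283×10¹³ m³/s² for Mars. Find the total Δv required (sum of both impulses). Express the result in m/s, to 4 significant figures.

Δv_total ≈ 1470 m/s

r₁ = 3902 km = 3.902×10⁶ m.
r₂ = 15140 km = 1.514×10⁷ m.
Transfer ellipse a_t = (r₁ + r₂)/2 = 9.521×10⁶ m.
At r₁: circular v_c1 = √(μ/r₁) = 3313 m/s; transfer-periapsis v_p = √[μ(2/r₁ − 1/a_t)] = 4178 m/s.
Δv₁ = v_p − v_c1 = 864.8 m/s.
At r₂: circular v_c2 = √(μ/r₂) = 1682 m/s; transfer-apoapsis v_a = √[μ(2/r₂ − 1/a_t)] = 1077 m/s.
Δv₂ = v_c2 − v_a = 605.2 m/s.
Total Δv = Δv₁ + Δv₂ = 1470 m/s.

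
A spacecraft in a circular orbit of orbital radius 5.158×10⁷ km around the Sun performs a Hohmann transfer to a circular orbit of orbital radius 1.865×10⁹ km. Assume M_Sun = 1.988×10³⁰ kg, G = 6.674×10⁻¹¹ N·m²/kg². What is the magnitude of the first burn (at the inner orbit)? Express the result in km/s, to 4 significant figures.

μ = GM = 6.674×10⁻¹¹ × 1.988×10³⁰ = 1.327×10²⁰ m³/s².
r₁ = 5.158×10⁷ km = 5.158×10¹⁰ m.
r₂ = 1.865×10⁹ km = 1.865×10¹² m.
Transfer ellipse a_t = (r₁ + r₂)/2 = 9.583×10¹¹ m.
At r₁: circular v_c1 = √(μ/r₁) = 50720 m/s; transfer-perihelion v_p = √[μ(2/r₁ − 1/a_t)] = 70750 m/s.
Δv₁ = v_p − v_c1 = 20040 m/s.
= 20.04 km/s.

Δv ≈ 20.04 km/s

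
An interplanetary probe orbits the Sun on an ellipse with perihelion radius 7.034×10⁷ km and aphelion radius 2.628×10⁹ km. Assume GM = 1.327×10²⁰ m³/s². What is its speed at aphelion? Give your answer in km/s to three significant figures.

Semi-major axis a = (r_p + r_a)/2 = 1.3492×10⁹ km = 1.349×10¹² m.
Vis-viva: v² = μ(2/r − 1/a) = 1.327×10²⁰ × (7.610×10⁻¹³ − 7.412×10⁻¹³) = 2.633×10⁶ m²/s².
v = 1623 m/s = 1.623 km/s.

v ≈ 1.62 km/s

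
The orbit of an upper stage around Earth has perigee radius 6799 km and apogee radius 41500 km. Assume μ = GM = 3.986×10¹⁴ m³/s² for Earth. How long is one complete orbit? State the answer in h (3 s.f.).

Semi-major axis a = (r_p + r_a)/2 = (6799.0 + 41500)/2 = 24150 km = 2.415×10⁷ m.
By Kepler's third law T = 2π√(a³/μ) = 2π × 5.944×10³ = 3.735×10⁴ s.
= 10.37 h.

T ≈ 10.4 h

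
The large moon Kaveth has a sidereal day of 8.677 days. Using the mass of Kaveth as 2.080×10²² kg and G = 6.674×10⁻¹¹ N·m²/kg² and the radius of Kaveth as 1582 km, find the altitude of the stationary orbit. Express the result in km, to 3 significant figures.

h_sync ≈ 25500 km

μ = GM = 6.674×10⁻¹¹ × 2.080×10²² = 1.388×10¹² m³/s².
T = 8.677 days = 7.497×10⁵ s.
A synchronous orbit has period T, so by Kepler's third law a = (μT²/4π²)^(1/3).
μT²/4π² = 1.388×10¹² × (7.497×10⁵)² / 39.48 = 1.976×10²² m³.
a = 2.704×10⁷ m = 27037 km.
Altitude h = a − R = 27037 − 1582 = 25455 km.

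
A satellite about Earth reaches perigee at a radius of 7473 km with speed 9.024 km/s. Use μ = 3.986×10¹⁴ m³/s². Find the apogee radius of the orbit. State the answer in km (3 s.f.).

r_p = 7.473×10⁶ m.
Specific energy ε = v²/2 − μ/r = -1.262×10⁷ J/kg, so a = −μ/(2ε) = 1.579×10⁷ m.
The apsides satisfy r_p + r_a = 2a, so the apogee radius is 2a − r_p = 2.411×10⁷ m = 24106 km.

apogee radius ≈ 24100 km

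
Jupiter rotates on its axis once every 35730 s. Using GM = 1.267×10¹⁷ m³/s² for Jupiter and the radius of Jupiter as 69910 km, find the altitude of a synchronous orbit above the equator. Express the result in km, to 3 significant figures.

h_sync ≈ 90100 km

A synchronous orbit has period T, so by Kepler's third law a = (μT²/4π²)^(1/3).
μT²/4π² = 1.267×10¹⁷ × (3.573×10⁴)² / 39.48 = 4.097×10²⁴ m³.
a = 1.600×10⁸ m = 1.6002×10⁵ km.
Altitude h = a − R = 1.6002×10⁵ − 69910 = 90105 km.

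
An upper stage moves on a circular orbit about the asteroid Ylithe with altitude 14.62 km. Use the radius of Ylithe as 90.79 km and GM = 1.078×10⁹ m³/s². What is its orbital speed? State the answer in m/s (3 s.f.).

v ≈ 101 m/s

r = 90.79 + 14.62 = 105.41 km = 1.0541×10⁵ m.
For a circular orbit v = √(μ/r) = √(1.078×10⁹ / 1.054×10⁵) = √(1.023×10⁴) = 101.1 m/s.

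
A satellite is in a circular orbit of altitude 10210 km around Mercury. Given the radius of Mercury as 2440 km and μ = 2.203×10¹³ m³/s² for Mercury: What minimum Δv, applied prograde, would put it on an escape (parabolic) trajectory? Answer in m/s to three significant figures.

r = 2440 + 10210 = 12650 km = 1.2650×10⁷ m.
Circular speed v_c = √(μ/r) = 1320 m/s.
Escape speed v_esc = √(2μ/r) = √2 × v_c = 1866 m/s.
Δv = v_esc − v_c = 546.6 m/s.

Δv ≈ 547 m/s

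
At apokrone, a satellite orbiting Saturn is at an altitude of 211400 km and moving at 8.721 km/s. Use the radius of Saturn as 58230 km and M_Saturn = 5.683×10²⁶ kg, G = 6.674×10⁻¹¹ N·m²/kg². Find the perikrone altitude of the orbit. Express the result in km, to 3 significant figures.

μ = GM = 6.674×10⁻¹¹ × 5.683×10²⁶ = 3.793×10¹⁶ m³/s².
r_a = 58230 + 211400 = 2.6963×10⁵ km = 2.696×10⁸ m.
Specific energy ε = v²/2 − μ/r = -1.026×10⁸ J/kg, so a = −μ/(2ε) = 1.848×10⁸ m.
The apsides satisfy r_p + r_a = 2a, so the perikrone radius is 2a − r_a = 9.990×10⁷ m = 99897 km.
Perikrone altitude = 99897 − 58230 = 41667 km.

perikrone altitude ≈ 41700 km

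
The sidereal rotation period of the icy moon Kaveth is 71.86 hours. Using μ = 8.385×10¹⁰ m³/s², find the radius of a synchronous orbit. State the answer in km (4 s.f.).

T = 71.86 hours = 2.587×10⁵ s.
A synchronous orbit has period T, so by Kepler's third law a = (μT²/4π²)^(1/3).
μT²/4π² = 8.385×10¹⁰ × (2.587×10⁵)² / 39.48 = 1.421×10²⁰ m³.
a = 5.219×10⁶ m = 5218.8 km.

r_sync ≈ 5219 km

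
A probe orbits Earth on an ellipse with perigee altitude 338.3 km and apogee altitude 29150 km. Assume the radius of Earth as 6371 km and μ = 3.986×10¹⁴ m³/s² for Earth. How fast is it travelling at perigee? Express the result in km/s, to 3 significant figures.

v ≈ 10.0 km/s

r_p = 6371 + 338.3 = 6709.3 km = 6.7093×10⁶ m.
r_a = 6371 + 29150 = 35521 km = 3.5521×10⁷ m.
Semi-major axis a = (r_p + r_a)/2 = 21115 km = 2.112×10⁷ m.
Vis-viva: v² = μ(2/r − 1/a) = 3.986×10¹⁴ × (2.981×10⁻⁷ − 4.736×10⁻⁸) = 9.994×10⁷ m²/s².
v = 9997 m/s = 9.997 km/s.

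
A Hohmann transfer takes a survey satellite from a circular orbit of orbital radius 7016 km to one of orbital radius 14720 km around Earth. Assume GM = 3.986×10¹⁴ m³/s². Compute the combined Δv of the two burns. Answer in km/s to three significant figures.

r₁ = 7016 km = 7.016×10⁶ m.
r₂ = 14720 km = 1.472×10⁷ m.
Transfer ellipse a_t = (r₁ + r₂)/2 = 1.087×10⁷ m.
At r₁: circular v_c1 = √(μ/r₁) = 7537 m/s; transfer-perigee v_p = √[μ(2/r₁ − 1/a_t)] = 8772 m/s.
Δv₁ = v_p − v_c1 = 1235 m/s.
At r₂: circular v_c2 = √(μ/r₂) = 5204 m/s; transfer-apogee v_a = √[μ(2/r₂ − 1/a_t)] = 4181 m/s.
Δv₂ = v_c2 − v_a = 1023 m/s.
Total Δv = Δv₁ + Δv₂ = 2257 m/s = 2.257 km/s.

Δv_total ≈ 2.26 km/s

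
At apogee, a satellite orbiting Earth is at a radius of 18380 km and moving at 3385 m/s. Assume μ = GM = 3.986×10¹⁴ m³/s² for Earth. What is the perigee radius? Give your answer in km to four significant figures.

r_a = 1.838×10⁷ m.
Specific energy ε = v²/2 − μ/r = -1.596×10⁷ J/kg, so a = −μ/(2ε) = 1.249×10⁷ m.
The apsides satisfy r_p + r_a = 2a, so the perigee radius is 2a − r_a = 6.599×10⁶ m = 6598.8 km.

perigee radius ≈ 6599 km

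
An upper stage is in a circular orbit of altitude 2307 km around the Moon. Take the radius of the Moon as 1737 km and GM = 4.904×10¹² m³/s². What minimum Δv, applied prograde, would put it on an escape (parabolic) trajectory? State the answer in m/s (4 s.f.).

Δv ≈ 456.1 m/s

r = 1737 + 2307 = 4044.0 km = 4.0440×10⁶ m.
Circular speed v_c = √(μ/r) = 1101 m/s.
Escape speed v_esc = √(2μ/r) = √2 × v_c = 1557 m/s.
Δv = v_esc − v_c = 456.1 m/s.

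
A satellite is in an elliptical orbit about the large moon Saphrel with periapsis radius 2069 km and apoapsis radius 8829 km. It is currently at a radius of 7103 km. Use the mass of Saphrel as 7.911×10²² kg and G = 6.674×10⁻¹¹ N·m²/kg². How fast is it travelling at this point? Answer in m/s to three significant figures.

v ≈ 720 m/s

μ = GM = 6.674×10⁻¹¹ × 7.911×10²² = 5.280×10¹² m³/s².
Semi-major axis a = (r_p + r_a)/2 = 5449.0 km = 5.449×10⁶ m.
Vis-viva: v² = μ(2/r − 1/a) = 5.280×10¹² × (2.816×10⁻⁷ − 1.835×10⁻⁷) = 5.177×10⁵ m²/s².
v = 719.5 m/s.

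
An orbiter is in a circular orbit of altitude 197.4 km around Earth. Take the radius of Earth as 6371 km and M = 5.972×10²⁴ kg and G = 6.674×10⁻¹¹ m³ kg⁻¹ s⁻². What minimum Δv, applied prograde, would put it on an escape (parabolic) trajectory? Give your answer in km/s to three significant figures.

Δv ≈ 3.23 km/s

μ = GM = 6.674×10⁻¹¹ × 5.972×10²⁴ = 3.986×10¹⁴ m³/s².
r = 6371 + 197.4 = 6568.4 km = 6.5684×10⁶ m.
Circular speed v_c = √(μ/r) = 7790 m/s.
Escape speed v_esc = √(2μ/r) = √2 × v_c = 11020 m/s.
Δv = v_esc − v_c = 3227 m/s = 3.227 km/s.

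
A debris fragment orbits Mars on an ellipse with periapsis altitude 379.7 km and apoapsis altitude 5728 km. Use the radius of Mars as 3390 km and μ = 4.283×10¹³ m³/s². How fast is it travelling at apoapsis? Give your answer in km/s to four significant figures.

v ≈ 1.658 km/s

r_p = 3390 + 379.7 = 3769.7 km = 3.7697×10⁶ m.
r_a = 3390 + 5728 = 9118.0 km = 9.1180×10⁶ m.
Semi-major axis a = (r_p + r_a)/2 = 6443.9 km = 6.444×10⁶ m.
Vis-viva: v² = μ(2/r − 1/a) = 4.283×10¹³ × (2.193×10⁻⁷ − 1.552×10⁻⁷) = 2.748×10⁶ m²/s².
v = 1658 m/s = 1.658 km/s.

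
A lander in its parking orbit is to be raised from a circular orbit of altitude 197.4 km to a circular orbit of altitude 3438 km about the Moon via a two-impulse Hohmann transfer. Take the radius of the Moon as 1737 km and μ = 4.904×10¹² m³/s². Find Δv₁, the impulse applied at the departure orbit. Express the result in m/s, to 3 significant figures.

Δv ≈ 329 m/s

r₁ = 1737 + 197.4 = 1934.4 km = 1.9344×10⁶ m.
r₂ = 1737 + 3438 = 5175.0 km = 5.1750×10⁶ m.
Transfer ellipse a_t = (r₁ + r₂)/2 = 3.555×10⁶ m.
At r₁: circular v_c1 = √(μ/r₁) = 1592 m/s; transfer-perilune v_p = √[μ(2/r₁ − 1/a_t)] = 1921 m/s.
Δv₁ = v_p − v_c1 = 328.9 m/s.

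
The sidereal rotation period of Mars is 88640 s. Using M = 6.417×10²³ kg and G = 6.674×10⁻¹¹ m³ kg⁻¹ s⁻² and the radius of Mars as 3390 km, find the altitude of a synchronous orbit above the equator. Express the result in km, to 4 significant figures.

h_sync ≈ 17040 km

μ = GM = 6.674×10⁻¹¹ × 6.417×10²³ = 4.283×10¹³ m³/s².
A synchronous orbit has period T, so by Kepler's third law a = (μT²/4π²)^(1/3).
μT²/4π² = 4.283×10¹³ × (8.864×10⁴)² / 39.48 = 8.524×10²¹ m³.
a = 2.043×10⁷ m = 20427 km.
Altitude h = a − R = 20427 − 3390 = 17037 km.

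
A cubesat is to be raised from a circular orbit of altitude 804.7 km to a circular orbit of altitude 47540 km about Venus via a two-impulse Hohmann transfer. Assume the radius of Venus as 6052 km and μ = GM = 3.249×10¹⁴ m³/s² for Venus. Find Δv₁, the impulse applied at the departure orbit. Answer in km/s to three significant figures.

r₁ = 6052 + 804.7 = 6856.7 km = 6.8567×10⁶ m.
r₂ = 6052 + 47540 = 53592 km = 5.3592×10⁷ m.
Transfer ellipse a_t = (r₁ + r₂)/2 = 3.022×10⁷ m.
At r₁: circular v_c1 = √(μ/r₁) = 6884 m/s; transfer-periapsis v_p = √[μ(2/r₁ − 1/a_t)] = 9166 m/s.
Δv₁ = v_p − v_c1 = 2283 m/s.
= 2.283 km/s.

Δv ≈ 2.28 km/s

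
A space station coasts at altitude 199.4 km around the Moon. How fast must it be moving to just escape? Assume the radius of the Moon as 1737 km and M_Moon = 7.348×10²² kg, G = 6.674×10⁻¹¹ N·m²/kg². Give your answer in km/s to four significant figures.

v_esc ≈ 2.251 km/s

μ = GM = 6.674×10⁻¹¹ × 7.348×10²² = 4.904×10¹² m³/s².
r = 1737 + 199.4 = 1936.4 km = 1.9364×10⁶ m.
Escape speed v_esc = √(2μ/r) = √(2 × 4.904×10¹² / 1.936×10⁶) = √(5.065×10⁶) = 2251 m/s.
= 2.251 km/s.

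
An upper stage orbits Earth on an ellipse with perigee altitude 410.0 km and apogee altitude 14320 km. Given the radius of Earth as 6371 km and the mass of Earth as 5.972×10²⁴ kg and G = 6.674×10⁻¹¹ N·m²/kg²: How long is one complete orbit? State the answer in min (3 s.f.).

T ≈ 267 min

μ = GM = 6.674×10⁻¹¹ × 5.972×10²⁴ = 3.986×10¹⁴ m³/s².
r_p = 6371 + 410.0 = 6781.0 km = 6.7810×10⁶ m.
r_a = 6371 + 14320 = 20691 km = 2.0691×10⁷ m.
Semi-major axis a = (r_p + r_a)/2 = (6781.0 + 20691)/2 = 13736 km = 1.374×10⁷ m.
By Kepler's third law T = 2π√(a³/μ) = 2π × 2.550×10³ = 1.602×10⁴ s.
= 267.0 min.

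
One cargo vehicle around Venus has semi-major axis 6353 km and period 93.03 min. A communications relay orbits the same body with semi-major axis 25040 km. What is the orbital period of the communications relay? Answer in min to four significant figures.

Kepler's third law: T² ∝ a³, so T₂ = T₁ (a₂/a₁)^(3/2).
a₂/a₁ = 3.941, (a₂/a₁)^(3/2) = 7.825.
T₂ = 93.03 × 7.825 = 728.0 min.

T₂ ≈ 728.0 min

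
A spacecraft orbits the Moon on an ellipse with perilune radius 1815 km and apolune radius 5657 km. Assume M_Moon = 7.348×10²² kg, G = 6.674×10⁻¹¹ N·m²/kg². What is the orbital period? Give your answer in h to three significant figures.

T ≈ 5.69 h

μ = GM = 6.674×10⁻¹¹ × 7.348×10²² = 4.904×10¹² m³/s².
Semi-major axis a = (r_p + r_a)/2 = (1815.0 + 5657.0)/2 = 3736.0 km = 3.736×10⁶ m.
By Kepler's third law T = 2π√(a³/μ) = 2π × 3.261×10³ = 2.049×10⁴ s.
= 5.691 h.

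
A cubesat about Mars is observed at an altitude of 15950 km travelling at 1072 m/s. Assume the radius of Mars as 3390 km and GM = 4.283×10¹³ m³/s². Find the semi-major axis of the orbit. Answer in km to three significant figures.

r = 3390 + 15950 = 19340 km = 1.934×10⁷ m.
Vis-viva rearranged: 1/a = 2/r − v²/μ = 1.034×10⁻⁷ − 2.683×10⁻⁸ = 7.658×10⁻⁸ m⁻¹.
a = 1.306×10⁷ m = 13058 km.

a ≈ 13100 km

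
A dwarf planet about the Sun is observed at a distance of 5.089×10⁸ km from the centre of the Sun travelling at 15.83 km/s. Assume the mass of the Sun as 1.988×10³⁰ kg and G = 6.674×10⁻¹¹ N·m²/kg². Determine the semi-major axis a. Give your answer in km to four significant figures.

μ = GM = 6.674×10⁻¹¹ × 1.988×10³⁰ = 1.327×10²⁰ m³/s².
r = 5.089×10¹¹ m.
Specific orbital energy ε = v²/2 − μ/r = (15830)²/2 − 1.327×10²⁰/5.089×10¹¹ = -1.354×10⁸ J/kg.
Since ε = −μ/(2a), a = −μ/(2ε) = 4.899×10¹¹ m = 4.8987×10⁸ km.

a ≈ 4.899×10⁸ km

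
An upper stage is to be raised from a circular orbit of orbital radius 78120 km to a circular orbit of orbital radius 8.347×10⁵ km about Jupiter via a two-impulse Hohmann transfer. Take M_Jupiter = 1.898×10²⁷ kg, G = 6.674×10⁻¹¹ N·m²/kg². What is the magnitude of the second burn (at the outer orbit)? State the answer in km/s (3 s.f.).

Δv ≈ 7.22 km/s

μ = GM = 6.674×10⁻¹¹ × 1.898×10²⁷ = 1.267×10¹⁷ m³/s².
r₁ = 78120 km = 7.812×10⁷ m.
r₂ = 8.347×10⁵ km = 8.347×10⁸ m.
Transfer ellipse a_t = (r₁ + r₂)/2 = 4.564×10⁸ m.
At r₁: circular v_c1 = √(μ/r₁) = 40270 m/s; transfer-perijove v_p = √[μ(2/r₁ − 1/a_t)] = 54460 m/s.
At r₂: circular v_c2 = √(μ/r₂) = 12320 m/s; transfer-apojove v_a = √[μ(2/r₂ − 1/a_t)] = 5097 m/s.
Δv₂ = v_c2 − v_a = 7222 m/s.
= 7.222 km/s.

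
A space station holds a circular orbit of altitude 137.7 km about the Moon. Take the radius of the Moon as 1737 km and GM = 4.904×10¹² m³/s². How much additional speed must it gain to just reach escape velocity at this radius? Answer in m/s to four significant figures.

r = 1737 + 137.7 = 1874.7 km = 1.8747×10⁶ m.
Circular speed v_c = √(μ/r) = 1617 m/s.
Escape speed v_esc = √(2μ/r) = √2 × v_c = 2287 m/s.
Δv = v_esc − v_c = 669.9 m/s.

Δv ≈ 669.9 m/s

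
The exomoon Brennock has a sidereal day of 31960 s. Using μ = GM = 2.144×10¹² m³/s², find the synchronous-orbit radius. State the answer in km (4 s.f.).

r_sync ≈ 3814 km

A synchronous orbit has period T, so by Kepler's third law a = (μT²/4π²)^(1/3).
μT²/4π² = 2.144×10¹² × (3.196×10⁴)² / 39.48 = 5.547×10¹⁹ m³.
a = 3.814×10⁶ m = 3813.8 km.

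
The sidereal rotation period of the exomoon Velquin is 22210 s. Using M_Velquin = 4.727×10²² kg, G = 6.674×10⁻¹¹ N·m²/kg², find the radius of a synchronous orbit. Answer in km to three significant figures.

μ = GM = 6.674×10⁻¹¹ × 4.727×10²² = 3.155×10¹² m³/s².
A synchronous orbit has period T, so by Kepler's third law a = (μT²/4π²)^(1/3).
μT²/4π² = 3.155×10¹² × (2.221×10⁴)² / 39.48 = 3.942×10¹⁹ m³.
a = 3.403×10⁶ m = 3403.3 km.

r_sync ≈ 3400 km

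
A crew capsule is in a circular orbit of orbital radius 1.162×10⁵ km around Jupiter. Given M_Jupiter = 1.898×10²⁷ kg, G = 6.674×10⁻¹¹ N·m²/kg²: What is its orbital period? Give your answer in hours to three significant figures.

μ = GM = 6.674×10⁻¹¹ × 1.898×10²⁷ = 1.267×10¹⁷ m³/s².
r = 1.162×10⁵ km = 1.162×10⁸ m.
Kepler's third law: T = 2π√(r³/μ) = 2π√((1.162×10⁸)³ / 1.267×10¹⁷).
r³/μ = 1.239×10⁷ s², so T = 2π × 3.519×10³ = 2.211×10⁴ s.
Converting: 2.211×10⁴ s ÷ 3600 = 6.143 hours.

T ≈ 6.14 hours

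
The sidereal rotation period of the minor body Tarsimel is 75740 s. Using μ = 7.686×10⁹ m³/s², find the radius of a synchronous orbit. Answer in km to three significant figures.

r_sync ≈ 1040 km

A synchronous orbit has period T, so by Kepler's third law a = (μT²/4π²)^(1/3).
μT²/4π² = 7.686×10⁹ × (7.574×10⁴)² / 39.48 = 1.117×10¹⁸ m³.
a = 1.038×10⁶ m = 1037.5 km.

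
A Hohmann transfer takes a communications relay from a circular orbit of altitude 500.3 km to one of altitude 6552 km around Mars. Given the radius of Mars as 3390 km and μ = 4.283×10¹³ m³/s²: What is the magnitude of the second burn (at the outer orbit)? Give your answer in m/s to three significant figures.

Δv ≈ 519 m/s

r₁ = 3390 + 500.3 = 3890.3 km = 3.8903×10⁶ m.
r₂ = 3390 + 6552 = 9942.0 km = 9.9420×10⁶ m.
Transfer ellipse a_t = (r₁ + r₂)/2 = 6.916×10⁶ m.
At r₁: circular v_c1 = √(μ/r₁) = 3318 m/s; transfer-periapsis v_p = √[μ(2/r₁ − 1/a_t)] = 3978 m/s.
At r₂: circular v_c2 = √(μ/r₂) = 2076 m/s; transfer-apoapsis v_a = √[μ(2/r₂ − 1/a_t)] = 1557 m/s.
Δv₂ = v_c2 − v_a = 518.9 m/s.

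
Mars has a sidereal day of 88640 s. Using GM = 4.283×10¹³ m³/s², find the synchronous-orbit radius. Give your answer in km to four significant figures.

r_sync ≈ 20430 km

A synchronous orbit has period T, so by Kepler's third law a = (μT²/4π²)^(1/3).
μT²/4π² = 4.283×10¹³ × (8.864×10⁴)² / 39.48 = 8.524×10²¹ m³.
a = 2.043×10⁷ m = 20428 km.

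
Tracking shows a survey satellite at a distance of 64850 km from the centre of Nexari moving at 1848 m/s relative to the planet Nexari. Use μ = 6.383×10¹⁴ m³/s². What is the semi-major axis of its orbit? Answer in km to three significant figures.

r = 6.485×10⁷ m.
Specific orbital energy ε = v²/2 − μ/r = (1848)²/2 − 6.383×10¹⁴/6.485×10⁷ = -8.135×10⁶ J/kg.
Since ε = −μ/(2a), a = −μ/(2ε) = 3.923×10⁷ m = 39231 km.

a ≈ 39200 km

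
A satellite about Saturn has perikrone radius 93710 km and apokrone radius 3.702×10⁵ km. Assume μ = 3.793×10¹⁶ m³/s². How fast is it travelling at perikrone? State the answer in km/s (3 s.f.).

Semi-major axis a = (r_p + r_a)/2 = 2.3196×10⁵ km = 2.320×10⁸ m.
Vis-viva: v² = μ(2/r − 1/a) = 3.793×10¹⁶ × (2.134×10⁻⁸ − 4.311×10⁻⁹) = 6.460×10⁸ m²/s².
v = 25420 m/s = 25.42 km/s.

v ≈ 25.4 km/s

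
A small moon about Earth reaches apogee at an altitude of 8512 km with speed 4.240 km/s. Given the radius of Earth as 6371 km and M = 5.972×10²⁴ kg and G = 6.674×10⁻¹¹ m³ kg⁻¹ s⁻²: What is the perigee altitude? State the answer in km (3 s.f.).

perigee altitude ≈ 1150 km

μ = GM = 6.674×10⁻¹¹ × 5.972×10²⁴ = 3.986×10¹⁴ m³/s².
r_a = 6371 + 8512 = 14883 km = 1.488×10⁷ m.
Specific energy ε = v²/2 − μ/r = -1.779×10⁷ J/kg, so a = −μ/(2ε) = 1.120×10⁷ m.
The apsides satisfy r_p + r_a = 2a, so the perigee radius is 2a − r_a = 7.519×10⁶ m = 7519.3 km.
Perigee altitude = 7519.3 − 6371 = 1148.3 km.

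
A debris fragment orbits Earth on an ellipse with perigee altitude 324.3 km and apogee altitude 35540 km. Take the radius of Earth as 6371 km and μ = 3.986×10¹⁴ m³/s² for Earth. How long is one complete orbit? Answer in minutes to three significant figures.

r_p = 6371 + 324.3 = 6695.3 km = 6.6953×10⁶ m.
r_a = 6371 + 35540 = 41911 km = 4.1911×10⁷ m.
Semi-major axis a = (r_p + r_a)/2 = (6695.3 + 41911)/2 = 24303 km = 2.430×10⁷ m.
By Kepler's third law T = 2π√(a³/μ) = 2π × 6.001×10³ = 3.771×10⁴ s.
= 628.4 minutes.

T ≈ 628 minutes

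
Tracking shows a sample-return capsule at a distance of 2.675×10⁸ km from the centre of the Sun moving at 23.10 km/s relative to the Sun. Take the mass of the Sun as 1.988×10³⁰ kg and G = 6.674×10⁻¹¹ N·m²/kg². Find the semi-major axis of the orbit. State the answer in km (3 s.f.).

a ≈ 2.89×10⁸ km

μ = GM = 6.674×10⁻¹¹ × 1.988×10³⁰ = 1.327×10²⁰ m³/s².
r = 2.675×10¹¹ m.
Specific orbital energy ε = v²/2 − μ/r = (23100)²/2 − 1.327×10²⁰/2.675×10¹¹ = -2.292×10⁸ J/kg.
Since ε = −μ/(2a), a = −μ/(2ε) = 2.895×10¹¹ m = 2.8945×10⁸ km.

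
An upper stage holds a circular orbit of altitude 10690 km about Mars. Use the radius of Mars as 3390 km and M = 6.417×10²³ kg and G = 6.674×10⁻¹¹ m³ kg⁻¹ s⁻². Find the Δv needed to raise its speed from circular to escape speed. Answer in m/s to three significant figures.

Δv ≈ 722 m/s

μ = GM = 6.674×10⁻¹¹ × 6.417×10²³ = 4.283×10¹³ m³/s².
r = 3390 + 10690 = 14080 km = 1.4080×10⁷ m.
Circular speed v_c = √(μ/r) = 1744 m/s.
Escape speed v_esc = √(2μ/r) = √2 × v_c = 2466 m/s.
Δv = v_esc − v_c = 722.4 m/s.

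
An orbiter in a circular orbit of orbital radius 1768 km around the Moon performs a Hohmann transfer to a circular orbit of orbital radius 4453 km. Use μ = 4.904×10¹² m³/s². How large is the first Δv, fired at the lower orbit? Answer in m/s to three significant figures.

r₁ = 1768 km = 1.768×10⁶ m.
r₂ = 4453 km = 4.453×10⁶ m.
Transfer ellipse a_t = (r₁ + r₂)/2 = 3.110×10⁶ m.
At r₁: circular v_c1 = √(μ/r₁) = 1665 m/s; transfer-perilune v_p = √[μ(2/r₁ − 1/a_t)] = 1993 m/s.
Δv₁ = v_p − v_c1 = 327.3 m/s.

Δv ≈ 327 m/s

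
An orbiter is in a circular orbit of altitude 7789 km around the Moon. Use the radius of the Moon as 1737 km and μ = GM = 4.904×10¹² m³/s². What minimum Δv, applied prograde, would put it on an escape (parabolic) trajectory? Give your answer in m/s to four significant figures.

r = 1737 + 7789 = 9526.0 km = 9.5260×10⁶ m.
Circular speed v_c = √(μ/r) = 717.5 m/s.
Escape speed v_esc = √(2μ/r) = √2 × v_c = 1015 m/s.
Δv = v_esc − v_c = 297.2 m/s.

Δv ≈ 297.2 m/s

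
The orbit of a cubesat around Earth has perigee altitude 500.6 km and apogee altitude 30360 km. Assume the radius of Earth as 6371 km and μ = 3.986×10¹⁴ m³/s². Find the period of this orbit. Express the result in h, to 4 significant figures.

T ≈ 8.899 h

r_p = 6371 + 500.6 = 6871.6 km = 6.8716×10⁶ m.
r_a = 6371 + 30360 = 36731 km = 3.6731×10⁷ m.
Semi-major axis a = (r_p + r_a)/2 = (6871.6 + 36731)/2 = 21801 km = 2.180×10⁷ m.
By Kepler's third law T = 2π√(a³/μ) = 2π × 5.099×10³ = 3.204×10⁴ s.
= 8.899 h.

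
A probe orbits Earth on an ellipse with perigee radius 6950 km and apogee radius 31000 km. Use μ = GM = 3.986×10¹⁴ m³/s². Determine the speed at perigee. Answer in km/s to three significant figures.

Semi-major axis a = (r_p + r_a)/2 = 18975 km = 1.898×10⁷ m.
Vis-viva: v² = μ(2/r − 1/a) = 3.986×10¹⁴ × (2.878×10⁻⁷ − 5.270×10⁻⁸) = 9.370×10⁷ m²/s².
v = 9680 m/s = 9.680 km/s.

v ≈ 9.68 km/s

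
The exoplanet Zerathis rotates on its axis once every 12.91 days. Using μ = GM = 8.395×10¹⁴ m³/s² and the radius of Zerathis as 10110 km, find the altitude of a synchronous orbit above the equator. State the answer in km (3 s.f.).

h_sync ≈ 2.88×10⁵ km

T = 12.91 days = 1.115×10⁶ s.
A synchronous orbit has period T, so by Kepler's third law a = (μT²/4π²)^(1/3).
μT²/4π² = 8.395×10¹⁴ × (1.115×10⁶)² / 39.48 = 2.646×10²⁵ m³.
a = 2.980×10⁸ m = 2.9798×10⁵ km.
Altitude h = a − R = 2.9798×10⁵ − 10110 = 2.8787×10⁵ km.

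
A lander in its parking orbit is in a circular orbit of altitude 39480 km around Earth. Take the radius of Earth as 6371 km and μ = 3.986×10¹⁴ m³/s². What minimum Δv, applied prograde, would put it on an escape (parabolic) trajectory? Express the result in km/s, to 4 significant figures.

r = 6371 + 39480 = 45851 km = 4.5851×10⁷ m.
Circular speed v_c = √(μ/r) = 2948 m/s.
Escape speed v_esc = √(2μ/r) = √2 × v_c = 4170 m/s.
Δv = v_esc − v_c = 1221 m/s = 1.221 km/s.

Δv ≈ 1.221 km/s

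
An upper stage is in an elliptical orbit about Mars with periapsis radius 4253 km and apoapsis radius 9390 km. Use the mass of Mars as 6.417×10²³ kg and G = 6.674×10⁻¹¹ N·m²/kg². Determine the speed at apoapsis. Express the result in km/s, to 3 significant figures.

μ = GM = 6.674×10⁻¹¹ × 6.417×10²³ = 4.283×10¹³ m³/s².
Semi-major axis a = (r_p + r_a)/2 = 6821.5 km = 6.822×10⁶ m.
Vis-viva: v² = μ(2/r − 1/a) = 4.283×10¹³ × (2.130×10⁻⁷ − 1.466×10⁻⁷) = 2.844×10⁶ m²/s².
v = 1686 m/s = 1.686 km/s.

v ≈ 1.69 km/s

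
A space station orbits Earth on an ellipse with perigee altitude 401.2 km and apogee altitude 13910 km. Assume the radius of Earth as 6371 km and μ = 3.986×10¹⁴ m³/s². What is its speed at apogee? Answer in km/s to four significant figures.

v ≈ 3.137 km/s

r_p = 6371 + 401.2 = 6772.2 km = 6.7722×10⁶ m.
r_a = 6371 + 13910 = 20281 km = 2.0281×10⁷ m.
Semi-major axis a = (r_p + r_a)/2 = 13527 km = 1.353×10⁷ m.
Vis-viva: v² = μ(2/r − 1/a) = 3.986×10¹⁴ × (9.861×10⁻⁸ − 7.393×10⁻⁸) = 9.840×10⁶ m²/s².
v = 3137 m/s = 3.137 km/s.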